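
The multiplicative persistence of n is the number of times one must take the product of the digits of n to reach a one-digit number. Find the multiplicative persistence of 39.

39 → 27 → 14 → 4 (3 steps)

3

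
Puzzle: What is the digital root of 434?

2

4+3+4 = 11
1+1 = 2
(Equivalently, 434 mod 9 = 2.)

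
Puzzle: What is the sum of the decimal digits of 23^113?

749

23^113 = 7503181809956767523746965523445045476257163607925774521504848419053281285592652527357937939189782711610752940844746826826913644756871296753402978970975383
Sum of its 154 digits: 749.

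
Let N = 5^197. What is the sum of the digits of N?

5^197 = 497841222228891336571525124302409939247220173497693370648089329183175906722830675294715585850057089356557327164409798569977283477783203125
Sum of its 138 digits: 641.

641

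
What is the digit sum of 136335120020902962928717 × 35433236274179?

152

136335120020902962928717 × 35433236274179 = 4830794520169206490763634111044698343
Sum of its 37 digits: 152.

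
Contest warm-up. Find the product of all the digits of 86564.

5760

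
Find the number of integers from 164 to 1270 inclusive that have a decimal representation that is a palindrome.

86

The integers in [164, 1270] that have a decimal representation that is a palindrome: 171, 181, 191, 202, 212, 222, …, 1111, 1221.
86 qualify.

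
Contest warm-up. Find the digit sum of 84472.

8+4+4+7+2 = 25

25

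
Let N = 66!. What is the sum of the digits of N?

351

66! = 544344939077443064003729240247842752644293064388798874532860126869671081148416000000000000000
Sum of its 93 digits: 351.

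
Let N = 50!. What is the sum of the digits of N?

216

50! = 30414093201713378043612608166064768844377641568960512000000000000
Sum of its 65 digits: 216.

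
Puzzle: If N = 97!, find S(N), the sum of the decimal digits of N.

97! = 96192759682482119853328425949563698712343813919172976158104477319333745612481875498805879175589072651261284189679678167647067832320000000000000000000000
Sum of its 152 digits: 648.

648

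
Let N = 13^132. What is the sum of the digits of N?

721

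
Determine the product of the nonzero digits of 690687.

6×9×6×8×7 = 18144

18144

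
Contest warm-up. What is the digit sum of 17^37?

197

17^37 = 3362095853201812742282475234995233875224247377
Sum of its 46 digits: 197.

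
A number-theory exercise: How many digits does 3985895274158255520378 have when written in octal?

24

3985895274158255520378 in base 8 is 660115505232545703035172, which has 24 digits.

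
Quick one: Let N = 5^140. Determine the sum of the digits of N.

403

5^140 = 71746481373430634031294954664443705921549411424077607513961896135157303433516062796115875244140625
Sum of its 98 digits: 403.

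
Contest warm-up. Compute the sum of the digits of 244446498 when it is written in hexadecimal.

48

244446498 in base 16 is E91F522.
Digit sum: 14+9+1+15+5+2+2 = 48.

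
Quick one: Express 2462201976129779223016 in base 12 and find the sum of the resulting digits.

116

2462201976129779223016 in base 12 is 78596469068A16506974.
Digit sum: 7+8+5+9+6+4+6+9+0+6+8+10+1+6+5+0+6+9+7+4 = 116.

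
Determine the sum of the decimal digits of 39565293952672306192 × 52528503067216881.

39565293952672306192 × 52528503067216881 = 2078305664748284749170184613303227152
Sum of its 37 digits: 150.

150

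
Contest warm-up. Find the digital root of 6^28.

9

The digital root of n equals n mod 9 (or 9 when 9 | n), so we need 6^28 mod 9.
6^28 ≡ 0 (mod 9), so the digital root is 9.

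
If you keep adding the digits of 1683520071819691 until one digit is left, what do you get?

4

1+6+8+3+5+2+0+0+7+1+8+1+9+6+9+1 = 67
6+7 = 13
1+3 = 4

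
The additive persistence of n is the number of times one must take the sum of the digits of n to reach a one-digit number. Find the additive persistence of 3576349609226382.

3576349609226382 → 75 → 12 → 3 (3 steps)

3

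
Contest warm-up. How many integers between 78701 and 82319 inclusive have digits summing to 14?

63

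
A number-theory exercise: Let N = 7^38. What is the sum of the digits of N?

7^38 = 129934811447123020117172145698449
Sum of its 33 digits: 130.

130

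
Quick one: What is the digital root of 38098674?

3+8+0+9+8+6+7+4 = 45
4+5 = 9

9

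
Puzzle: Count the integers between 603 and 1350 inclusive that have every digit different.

420

The integers in [603, 1350] that have every digit different: 603, 604, 605, 607, 608, 609, …, 1349, 1350.
420 qualify.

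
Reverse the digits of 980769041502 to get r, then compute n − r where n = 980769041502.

775628074413

Reverse of 980769041502 is 205140967089.
980769041502 − 205140967089 = 775628074413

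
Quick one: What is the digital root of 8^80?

1

The digital root of n equals n mod 9 (or 9 when 9 | n), so we need 8^80 mod 9.
8^80 ≡ 1 (mod 9), so the digital root is 1.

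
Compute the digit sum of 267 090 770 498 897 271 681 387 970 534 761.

168

2+6+7+0+9+0+7+7+0+4+9+8+8+9+7+2+7+1+6+8+1+3+8+7+9+7+0+5+3+4+7+6+1 = 168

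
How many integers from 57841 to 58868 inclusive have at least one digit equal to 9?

The integers in [57841, 58868] that have at least one digit equal to 9: 57849, 57859, 57869, 57879, 57889, 57890, …, 58849, 58859.
273 qualify.

273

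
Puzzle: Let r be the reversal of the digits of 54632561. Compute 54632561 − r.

Reverse of 54632561 is 16523645.
54632561 − 16523645 = 38108916

38108916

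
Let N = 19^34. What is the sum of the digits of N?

19^34 = 30034640110980377619945846078500632729311721
Sum of its 44 digits: 172.

172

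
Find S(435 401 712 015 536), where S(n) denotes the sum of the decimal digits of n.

47

4+3+5+4+0+1+7+1+2+0+1+5+5+3+6 = 47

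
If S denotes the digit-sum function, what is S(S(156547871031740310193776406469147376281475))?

9

First digit sum: 180.
1+8+0 = 9.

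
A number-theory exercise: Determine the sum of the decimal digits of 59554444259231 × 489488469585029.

154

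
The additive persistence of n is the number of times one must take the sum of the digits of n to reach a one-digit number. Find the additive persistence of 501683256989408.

501683256989408 → 74 → 11 → 2 (3 steps)

3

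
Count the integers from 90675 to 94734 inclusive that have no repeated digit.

The integers in [90675, 94734] that have no repeated digit: 90675, 90678, 90681, 90682, 90683, 90684, …, 94731, 94732.
1373 qualify.

1373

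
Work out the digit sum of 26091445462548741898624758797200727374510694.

2+6+0+9+1+4+4+5+4+6+2+5+4+8+7+4+1+8+9+8+6+2+4+7+5+8+7+9+7+2+0+0+7+2+7+3+7+4+5+1+0+6+9+4 = 209

209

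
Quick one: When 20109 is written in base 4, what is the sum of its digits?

12

20109 in base 4 is 10322031.
Digit sum: 1+0+3+2+2+0+3+1 = 12.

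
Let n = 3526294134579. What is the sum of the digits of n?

60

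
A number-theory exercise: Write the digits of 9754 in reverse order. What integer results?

Reversing 9754 gives 4579.

4579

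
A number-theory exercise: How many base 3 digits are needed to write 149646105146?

24

149646105146 in base 3 is 112022021002112210101202, which has 24 digits.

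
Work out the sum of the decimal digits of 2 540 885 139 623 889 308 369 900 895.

141

2+5+4+0+8+8+5+1+3+9+6+2+3+8+8+9+3+0+8+3+6+9+9+0+0+8+9+5 = 141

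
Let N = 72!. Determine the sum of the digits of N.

432

72! = 61234458376886086861524070385274672740778091784697328983823014963978384987221689274204160000000000000000
Sum of its 104 digits: 432.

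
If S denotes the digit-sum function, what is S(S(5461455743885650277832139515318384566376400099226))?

First digit sum: 221.
2+2+1 = 5.

5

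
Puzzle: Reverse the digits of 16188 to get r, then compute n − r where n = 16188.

Reverse of 16188 is 88161.
16188 − 88161 = -71973

-71973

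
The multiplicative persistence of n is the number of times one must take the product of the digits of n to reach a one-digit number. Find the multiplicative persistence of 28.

2

28 → 16 → 6 (2 steps)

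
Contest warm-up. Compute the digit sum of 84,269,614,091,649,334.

79

8+4+2+6+9+6+1+4+0+9+1+6+4+9+3+3+4 = 79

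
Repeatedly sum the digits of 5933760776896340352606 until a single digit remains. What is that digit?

6

5+9+3+3+7+6+0+7+7+6+8+9+6+3+4+0+3+5+2+6+0+6 = 105
1+0+5 = 6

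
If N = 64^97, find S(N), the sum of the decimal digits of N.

802

64^97 = 15829145694278690179872161345257420162248406342477557754500035589945422406818039498900249667919554879334250971265032917718487362195632077437922953926521162746662833417516744704
Sum of its 176 digits: 802.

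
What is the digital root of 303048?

3+0+3+0+4+8 = 18
1+8 = 9

9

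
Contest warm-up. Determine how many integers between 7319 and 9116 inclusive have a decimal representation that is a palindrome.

18

The integers in [7319, 9116] that have a decimal representation that is a palindrome: 7337, 7447, 7557, 7667, 7777, 7887, …, 8998, 9009.
18 qualify.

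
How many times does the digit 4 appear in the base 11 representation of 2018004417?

2

2018004417 in base 11 is 946124650.
The digit 4 appears 2 times.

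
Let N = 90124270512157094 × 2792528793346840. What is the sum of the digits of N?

143

90124270512157094 × 2792528793346840 = 251674620384578243518644108482960
Sum of its 33 digits: 143.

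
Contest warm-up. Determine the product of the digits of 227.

28

2×2×7 = 28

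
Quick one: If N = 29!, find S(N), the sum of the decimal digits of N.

126

29! = 8841761993739701954543616000000
Sum of its 31 digits: 126.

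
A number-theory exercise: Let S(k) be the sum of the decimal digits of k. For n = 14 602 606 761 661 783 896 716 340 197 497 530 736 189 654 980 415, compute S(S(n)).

10

First digit sum: 235.
2+3+5 = 10.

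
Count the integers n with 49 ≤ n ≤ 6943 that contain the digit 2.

2607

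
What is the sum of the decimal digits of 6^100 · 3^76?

6^100 · 3^76 = 1192176061409102102726545273085519006016674734125742076557704877991954518727525861612446822556016549817334466871296
Sum of its 115 digits: 495.

495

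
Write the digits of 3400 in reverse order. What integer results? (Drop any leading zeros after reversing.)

43

Reversing 3400 gives 43.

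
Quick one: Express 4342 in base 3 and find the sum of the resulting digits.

4342 in base 3 is 12221211.
Digit sum: 1+2+2+2+1+2+1+1 = 12.

12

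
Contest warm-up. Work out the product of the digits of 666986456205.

0

6×6×6×9×8×6×4×5×6×2×0×5 = 0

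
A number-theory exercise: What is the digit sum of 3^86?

171

3^86 = 107752636643058178097424660240453423951129
Sum of its 42 digits: 171.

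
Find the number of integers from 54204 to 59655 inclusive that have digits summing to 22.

The integers in [54204, 59655] that have digits summing to 22: 54229, 54238, 54247, 54256, 54265, 54274, …, 59611, 59620.
364 qualify.

364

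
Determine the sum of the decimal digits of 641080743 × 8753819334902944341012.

108

641080743 × 8753819334902944341012 = 5611905003307345391023618331916
Sum of its 31 digits: 108.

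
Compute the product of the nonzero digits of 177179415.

61740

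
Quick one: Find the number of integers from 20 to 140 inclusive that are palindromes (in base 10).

The integers in [20, 140] that are palindromes (in base 10): 22, 33, 44, 55, 66, 77, …, 121, 131.
12 qualify.

12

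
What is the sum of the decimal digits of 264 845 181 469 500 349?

2+6+4+8+4+5+1+8+1+4+6+9+5+0+0+3+4+9 = 79

79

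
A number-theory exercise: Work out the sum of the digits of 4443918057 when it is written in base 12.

4443918057 in base 12 is A40313A09.
Digit sum: 10+4+0+3+1+3+10+0+9 = 40.

40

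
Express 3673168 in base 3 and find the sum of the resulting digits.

3673168 in base 3 is 20220121122021.
Digit sum: 2+0+2+2+0+1+2+1+1+2+2+0+2+1 = 18.

18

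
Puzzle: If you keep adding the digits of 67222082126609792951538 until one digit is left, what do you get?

6+7+2+2+2+0+8+2+1+2+6+6+0+9+7+9+2+9+5+1+5+3+8 = 102
1+0+2 = 3

3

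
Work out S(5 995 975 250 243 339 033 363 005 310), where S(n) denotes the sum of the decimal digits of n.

5+9+9+5+9+7+5+2+5+0+2+4+3+3+3+9+0+3+3+3+6+3+0+0+5+3+1+0 = 107

107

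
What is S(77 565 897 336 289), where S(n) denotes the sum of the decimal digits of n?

85

7+7+5+6+5+8+9+7+3+3+6+2+8+9 = 85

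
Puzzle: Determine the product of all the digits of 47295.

2520

4×7×2×9×5 = 2520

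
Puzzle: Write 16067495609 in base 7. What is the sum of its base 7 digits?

29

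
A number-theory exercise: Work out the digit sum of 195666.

33

1+9+5+6+6+6 = 33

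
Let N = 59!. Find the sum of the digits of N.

59! = 138683118545689835737939019720389406345902876772687432540821294940160000000000000
Sum of its 81 digits: 324.

324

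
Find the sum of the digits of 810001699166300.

8+1+0+0+0+1+6+9+9+1+6+6+3+0+0 = 50

50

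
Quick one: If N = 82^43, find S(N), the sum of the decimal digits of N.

82^43 = 19678665903011692640707539878414961825243874935979029489502492343808056911219130368
Sum of its 83 digits: 388.

388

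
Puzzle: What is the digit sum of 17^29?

152

17^29 = 481968572106750915091411825223071697
Sum of its 36 digits: 152.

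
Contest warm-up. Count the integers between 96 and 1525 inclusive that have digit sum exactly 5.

30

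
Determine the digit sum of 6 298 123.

31

6+2+9+8+1+2+3 = 31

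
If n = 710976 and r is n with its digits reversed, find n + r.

1389993

Reverse of 710976 is 679017.
710976 + 679017 = 1389993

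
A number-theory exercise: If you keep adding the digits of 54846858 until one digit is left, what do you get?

3

5+4+8+4+6+8+5+8 = 48
4+8 = 12
1+2 = 3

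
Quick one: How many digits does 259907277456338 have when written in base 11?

259907277456338 in base 11 is 758A606A39AA86, which has 14 digits.

14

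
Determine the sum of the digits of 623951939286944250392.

101

6+2+3+9+5+1+9+3+9+2+8+6+9+4+4+2+5+0+3+9+2 = 101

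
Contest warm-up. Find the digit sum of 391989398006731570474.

103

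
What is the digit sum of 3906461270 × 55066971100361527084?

143

3906461270 × 55066971100361527084 = 215116989859771588551702036680
Sum of its 30 digits: 143.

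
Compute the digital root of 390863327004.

3+9+0+8+6+3+3+2+7+0+0+4 = 45
4+5 = 9

9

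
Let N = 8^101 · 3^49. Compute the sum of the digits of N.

522

8^101 · 3^49 = 3899690742043828836418057006662396798576706321207129368884602611304559818837576464338940156003390730184172622577664
Sum of its 115 digits: 522.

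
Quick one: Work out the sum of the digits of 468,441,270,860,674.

67

4+6+8+4+4+1+2+7+0+8+6+0+6+7+4 = 67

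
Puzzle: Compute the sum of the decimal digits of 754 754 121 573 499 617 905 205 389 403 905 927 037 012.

180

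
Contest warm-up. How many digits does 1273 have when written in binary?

11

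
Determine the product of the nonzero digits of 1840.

1×8×4 = 32

32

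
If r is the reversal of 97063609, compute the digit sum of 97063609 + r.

62

Reversal of 97063609 is 90636079; 97063609 + 90636079 = 187699688.
Digit sum of 187699688: 1+8+7+6+9+9+6+8+8 = 62.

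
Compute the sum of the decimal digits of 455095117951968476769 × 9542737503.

135

455095117951968476769 × 9542737503 = 4342853249512458135937320567807
Sum of its 31 digits: 135.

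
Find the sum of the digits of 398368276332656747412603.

111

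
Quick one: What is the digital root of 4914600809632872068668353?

6

4+9+1+4+6+0+0+8+0+9+6+3+2+8+7+2+0+6+8+6+6+8+3+5+3 = 114
1+1+4 = 6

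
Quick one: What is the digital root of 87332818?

8+7+3+3+2+8+1+8 = 40
4+0 = 4
(Equivalently, 87332818 mod 9 = 4.)

4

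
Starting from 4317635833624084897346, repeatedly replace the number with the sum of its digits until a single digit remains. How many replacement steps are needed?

4317635833624084897346 → 104 → 5 (2 steps)

2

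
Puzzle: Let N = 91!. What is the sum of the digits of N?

91! = 135200152767840296255166568759495142147586866476906677791741734597153670771559994765685283954750449427751168336768008192000000000000000000000
Sum of its 141 digits: 594.

594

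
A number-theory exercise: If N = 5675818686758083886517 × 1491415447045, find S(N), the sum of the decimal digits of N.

144

5675818686758083886517 × 1491415447045 = 8465003664057672501377362602992265
Sum of its 34 digits: 144.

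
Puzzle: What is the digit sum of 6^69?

6^69 = 492534069091280207443117943298409230278554887175274496
Sum of its 54 digits: 243.

243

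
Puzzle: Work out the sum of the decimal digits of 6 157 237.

6+1+5+7+2+3+7 = 31

31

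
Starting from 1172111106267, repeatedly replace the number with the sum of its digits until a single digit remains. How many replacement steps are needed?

2

1172111106267 → 36 → 9 (2 steps)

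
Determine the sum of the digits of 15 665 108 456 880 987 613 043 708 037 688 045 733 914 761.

201

1+5+6+6+5+1+0+8+4+5+6+8+8+0+9+8+7+6+1+3+0+4+3+7+0+8+0+3+7+6+8+8+0+4+5+7+3+3+9+1+4+7+6+1 = 201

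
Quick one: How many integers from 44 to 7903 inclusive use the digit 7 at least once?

The integers in [44, 7903] that use the digit 7 at least once: 47, 57, 67, 70, 71, 72, …, 7902, 7903.
2797 qualify.

2797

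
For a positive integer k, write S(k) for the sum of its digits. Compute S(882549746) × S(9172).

1007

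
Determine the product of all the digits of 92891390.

0

9×2×8×9×1×3×9×0 = 0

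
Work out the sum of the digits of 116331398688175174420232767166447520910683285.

1+1+6+3+3+1+3+9+8+6+8+8+1+7+5+1+7+4+4+2+0+2+3+2+7+6+7+1+6+6+4+4+7+5+2+0+9+1+0+6+8+3+2+8+5 = 192

192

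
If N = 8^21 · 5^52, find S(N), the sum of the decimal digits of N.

14

8^21 · 5^52 = 20480000000000000000000000000000000000000000000000000000
Sum of its 56 digits: 14.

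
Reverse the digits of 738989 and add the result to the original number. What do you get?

1728826

Reverse of 738989 is 989837.
738989 + 989837 = 1728826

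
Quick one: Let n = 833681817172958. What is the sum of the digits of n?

8+3+3+6+8+1+8+1+7+1+7+2+9+5+8 = 77

77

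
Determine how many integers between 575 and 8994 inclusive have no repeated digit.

The integers in [575, 8994] that have no repeated digit: 576, 578, 579, 580, 581, 582, …, 8975, 8976.
4339 qualify.

4339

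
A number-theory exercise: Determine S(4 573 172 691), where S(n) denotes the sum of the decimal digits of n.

4+5+7+3+1+7+2+6+9+1 = 45

45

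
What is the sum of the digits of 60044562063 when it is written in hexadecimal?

108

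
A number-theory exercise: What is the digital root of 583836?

6

5+8+3+8+3+6 = 33
3+3 = 6
(Equivalently, 583836 mod 9 = 6.)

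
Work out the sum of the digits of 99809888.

9+9+8+0+9+8+8+8 = 59

59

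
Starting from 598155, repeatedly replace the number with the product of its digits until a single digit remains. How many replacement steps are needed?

2

598155 → 9000 → 0 (2 steps)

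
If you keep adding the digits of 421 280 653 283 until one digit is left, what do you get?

4+2+1+2+8+0+6+5+3+2+8+3 = 44
4+4 = 8
(Equivalently, 421 280 653 283 mod 9 = 8.)

8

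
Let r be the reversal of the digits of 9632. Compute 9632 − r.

Reverse of 9632 is 2369.
9632 − 2369 = 7263

7263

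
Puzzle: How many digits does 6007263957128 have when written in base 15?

6007263957128 in base 15 is A63E1A41588, which has 11 digits.

11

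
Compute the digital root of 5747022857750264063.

5+7+4+7+0+2+2+8+5+7+7+5+0+2+6+4+0+6+3 = 80
8+0 = 8
(Equivalently, 5747022857750264063 mod 9 = 8.)

8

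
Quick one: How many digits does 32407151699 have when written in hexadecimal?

9

32407151699 in base 16 is 78B9DE453, which has 9 digits.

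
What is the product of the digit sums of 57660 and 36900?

S(57660) = 5+7+6+6+0 = 24.
S(36900) = 3+6+9+0+0 = 18.
24 · 18 = 432.

432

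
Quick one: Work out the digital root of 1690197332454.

1+6+9+0+1+9+7+3+3+2+4+5+4 = 54
5+4 = 9

9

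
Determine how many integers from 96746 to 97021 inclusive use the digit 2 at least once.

The integers in [96746, 97021] that use the digit 2 at least once: 96752, 96762, 96772, 96782, 96792, 96802, …, 97020, 97021.
47 qualify.

47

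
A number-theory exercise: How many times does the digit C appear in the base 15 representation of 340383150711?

2

340383150711 in base 15 is 8CC2B2BD26.
The digit C appears 2 times.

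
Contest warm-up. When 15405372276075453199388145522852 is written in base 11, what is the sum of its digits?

192

15405372276075453199388145522852 in base 11 is 9790A46A6086978943A4A50561A79A.
Digit sum: 9+7+9+0+10+4+6+10+6+0+8+6+9+7+8+9+4+3+10+4+10+5+0+5+6+1+10+7+9+10 = 192.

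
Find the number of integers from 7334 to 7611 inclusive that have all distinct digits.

The integers in [7334, 7611] that have all distinct digits: 7340, 7341, 7342, 7345, 7346, 7348, …, 7609, 7610.
155 qualify.

155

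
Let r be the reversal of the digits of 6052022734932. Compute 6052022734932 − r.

3657650532426

Reverse of 6052022734932 is 2394372202506.
6052022734932 − 2394372202506 = 3657650532426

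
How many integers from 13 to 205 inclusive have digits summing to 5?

11

The integers in [13, 205] that have digits summing to 5: 14, 23, 32, 41, 50, 104, …, 140, 203.
11 qualify.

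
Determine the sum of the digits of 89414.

8+9+4+1+4 = 26

26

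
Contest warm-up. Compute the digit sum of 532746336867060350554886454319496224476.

5+3+2+7+4+6+3+3+6+8+6+7+0+6+0+3+5+0+5+5+4+8+8+6+4+5+4+3+1+9+4+9+6+2+2+4+4+7+6 = 180

180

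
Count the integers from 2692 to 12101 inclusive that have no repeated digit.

The integers in [2692, 12101] that have no repeated digit: 2693, 2694, 2695, 2697, 2698, 2701, …, 12097, 12098.
4079 qualify.

4079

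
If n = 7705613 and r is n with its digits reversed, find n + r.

10870690

Reverse of 7705613 is 3165077.
7705613 + 3165077 = 10870690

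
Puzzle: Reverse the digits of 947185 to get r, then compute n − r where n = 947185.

365436

Reverse of 947185 is 581749.
947185 − 581749 = 365436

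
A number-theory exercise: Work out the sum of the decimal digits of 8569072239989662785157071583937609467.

199

8+5+6+9+0+7+2+2+3+9+9+8+9+6+6+2+7+8+5+1+5+7+0+7+1+5+8+3+9+3+7+6+0+9+4+6+7 = 199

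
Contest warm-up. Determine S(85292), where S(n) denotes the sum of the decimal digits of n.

26

8+5+2+9+2 = 26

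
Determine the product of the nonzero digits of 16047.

168

1×6×4×7 = 168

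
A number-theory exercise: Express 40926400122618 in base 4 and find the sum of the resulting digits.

42

40926400122618 in base 4 is 21103203223202220323322.
Digit sum: 2+1+1+0+3+2+0+3+2+2+3+2+0+2+2+2+0+3+2+3+3+2+2 = 42.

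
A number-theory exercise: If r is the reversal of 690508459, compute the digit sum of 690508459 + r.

38

Reversal of 690508459 is 954805096; 690508459 + 954805096 = 1645313555.
Digit sum of 1645313555: 1+6+4+5+3+1+3+5+5+5 = 38.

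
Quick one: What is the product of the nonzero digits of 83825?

1920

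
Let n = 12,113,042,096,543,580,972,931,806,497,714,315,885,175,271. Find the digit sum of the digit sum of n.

First digit sum: 184.
1+8+4 = 13.

13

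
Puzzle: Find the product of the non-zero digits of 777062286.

7×7×7×6×2×2×8×6 = 395136

395136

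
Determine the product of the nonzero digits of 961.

54

9×6×1 = 54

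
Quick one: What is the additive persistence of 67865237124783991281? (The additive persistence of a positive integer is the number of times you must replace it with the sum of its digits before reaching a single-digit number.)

67865237124783991281 → 99 → 18 → 9 (3 steps)

3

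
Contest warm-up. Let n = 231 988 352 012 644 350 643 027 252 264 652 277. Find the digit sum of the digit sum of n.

First digit sum: 138.
1+3+8 = 12.

12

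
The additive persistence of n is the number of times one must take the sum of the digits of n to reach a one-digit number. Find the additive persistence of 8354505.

8354505 → 30 → 3 (2 steps)

2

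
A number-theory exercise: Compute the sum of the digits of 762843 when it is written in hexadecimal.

48

762843 in base 16 is BA3DB.
Digit sum: 11+10+3+13+11 = 48.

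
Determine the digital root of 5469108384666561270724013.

5

5+4+6+9+1+0+8+3+8+4+6+6+6+5+6+1+2+7+0+7+2+4+0+1+3 = 104
1+0+4 = 5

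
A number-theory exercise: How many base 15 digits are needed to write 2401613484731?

11

2401613484731 in base 15 is 4271138A9DB, which has 11 digits.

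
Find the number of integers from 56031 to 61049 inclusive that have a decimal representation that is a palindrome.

The integers in [56031, 61049] that have a decimal representation that is a palindrome: 56065, 56165, 56265, 56365, 56465, 56565, …, 60906, 61016.
51 qualify.

51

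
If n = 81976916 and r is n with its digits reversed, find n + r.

143944834

Reverse of 81976916 is 61967918.
81976916 + 61967918 = 143944834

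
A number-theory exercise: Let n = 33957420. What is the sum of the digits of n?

33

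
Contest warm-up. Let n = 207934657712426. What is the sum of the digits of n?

2+0+7+9+3+4+6+5+7+7+1+2+4+2+6 = 65

65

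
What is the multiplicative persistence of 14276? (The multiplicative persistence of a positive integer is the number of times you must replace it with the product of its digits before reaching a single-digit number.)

14276 → 336 → 54 → 20 → 0 (4 steps)

4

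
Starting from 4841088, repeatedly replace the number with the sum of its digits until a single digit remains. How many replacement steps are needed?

4841088 → 33 → 6 (2 steps)

2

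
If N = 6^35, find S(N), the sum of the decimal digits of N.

135

6^35 = 1719070799748422591028658176
Sum of its 28 digits: 135.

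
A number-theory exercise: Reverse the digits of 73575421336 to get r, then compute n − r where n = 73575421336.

10262963799

Reverse of 73575421336 is 63312457537.
73575421336 − 63312457537 = 10262963799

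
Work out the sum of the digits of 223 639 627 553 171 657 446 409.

107

2+2+3+6+3+9+6+2+7+5+5+3+1+7+1+6+5+7+4+4+6+4+0+9 = 107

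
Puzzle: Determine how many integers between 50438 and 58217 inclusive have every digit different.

The integers in [50438, 58217] that have every digit different: 50438, 50439, 50461, 50462, 50463, 50467, …, 58216, 58217.
2305 qualify.

2305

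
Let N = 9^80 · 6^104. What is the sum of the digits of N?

9^80 · 6^104 = 18498256410177675645556132637739255031645194435476003641564639023135382682351899419137394732046683336090960490542980869165328832818136796654282241333312618496
Sum of its 158 digits: 702.

702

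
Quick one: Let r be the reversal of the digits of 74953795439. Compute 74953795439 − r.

-18505940508

Reverse of 74953795439 is 93459735947.
74953795439 − 93459735947 = -18505940508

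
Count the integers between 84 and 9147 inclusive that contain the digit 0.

The integers in [84, 9147] that contain the digit 0: 90, 100, 101, 102, 103, 104, …, 9130, 9140.
2454 qualify.

2454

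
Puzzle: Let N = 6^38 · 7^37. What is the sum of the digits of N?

270

6^38 · 7^37 = 6892471755655187596216338621595722250780280527253983369101312
Sum of its 61 digits: 270.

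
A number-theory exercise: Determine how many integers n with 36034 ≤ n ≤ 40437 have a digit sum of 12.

50

The integers in [36034, 40437] that have a digit sum of 12: 36102, 36111, 36120, 36201, 36210, 36300, …, 40422, 40431.
50 qualify.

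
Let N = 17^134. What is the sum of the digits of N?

17^134 = 758849172164535677154839085278123596410026039289233220896309983537468675925833701655271983572156618491548149617604745327574948501249404385150404872697000172819519329
Sum of its 165 digits: 757.

757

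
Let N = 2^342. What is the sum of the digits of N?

523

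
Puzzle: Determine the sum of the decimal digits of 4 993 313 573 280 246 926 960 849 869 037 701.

163

4+9+9+3+3+1+3+5+7+3+2+8+0+2+4+6+9+2+6+9+6+0+8+4+9+8+6+9+0+3+7+7+0+1 = 163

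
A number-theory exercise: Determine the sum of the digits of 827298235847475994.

8+2+7+2+9+8+2+3+5+8+4+7+4+7+5+9+9+4 = 103

103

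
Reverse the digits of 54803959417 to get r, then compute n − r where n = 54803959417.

Reverse of 54803959417 is 71495930845.
54803959417 − 71495930845 = -16691971428

-16691971428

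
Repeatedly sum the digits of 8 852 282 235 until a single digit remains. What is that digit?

8+8+5+2+2+8+2+2+3+5 = 45
4+5 = 9

9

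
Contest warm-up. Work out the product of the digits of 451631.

360

4×5×1×6×3×1 = 360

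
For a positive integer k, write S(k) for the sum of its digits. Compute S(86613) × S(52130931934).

S(86613) = 8+6+6+1+3 = 24.
S(52130931934) = 5+2+1+3+0+9+3+1+9+3+4 = 40.
24 · 40 = 960.

960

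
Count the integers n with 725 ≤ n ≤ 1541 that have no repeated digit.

442

The integers in [725, 1541] that have no repeated digit: 725, 726, 728, 729, 730, 731, …, 1539, 1540.
442 qualify.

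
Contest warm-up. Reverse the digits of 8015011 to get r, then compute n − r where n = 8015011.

6909903

Reverse of 8015011 is 1105108.
8015011 − 1105108 = 6909903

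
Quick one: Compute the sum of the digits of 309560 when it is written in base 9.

24

309560 in base 9 is 521565.
Digit sum: 5+2+1+5+6+5 = 24.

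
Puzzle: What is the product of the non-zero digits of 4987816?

96768

4×9×8×7×8×1×6 = 96768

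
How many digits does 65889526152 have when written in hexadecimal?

9

65889526152 in base 16 is F57526188, which has 9 digits.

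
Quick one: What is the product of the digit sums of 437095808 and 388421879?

S(437095808) = 4+3+7+0+9+5+8+0+8 = 44.
S(388421879) = 3+8+8+4+2+1+8+7+9 = 50.
44 · 50 = 2200.

2200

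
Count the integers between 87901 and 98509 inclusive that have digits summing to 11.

The integers in [87901, 98509] that have digits summing to 11: 90002, 90011, 90020, 90101, 90110, 90200, 91001, 91010, 91100, 92000.
10 qualify.

10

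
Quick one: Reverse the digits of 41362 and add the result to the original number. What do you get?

67676

Reverse of 41362 is 26314.
41362 + 26314 = 67676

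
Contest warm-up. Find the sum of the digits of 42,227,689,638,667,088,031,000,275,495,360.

4+2+2+2+7+6+8+9+6+3+8+6+6+7+0+8+8+0+3+1+0+0+0+2+7+5+4+9+5+3+6+0 = 137

137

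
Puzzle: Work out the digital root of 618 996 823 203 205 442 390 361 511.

6+1+8+9+9+6+8+2+3+2+0+3+2+0+5+4+4+2+3+9+0+3+6+1+5+1+1 = 103
1+0+3 = 4
(Equivalently, 618 996 823 203 205 442 390 361 511 mod 9 = 4.)

4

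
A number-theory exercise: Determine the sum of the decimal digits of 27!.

27! = 10888869450418352160768000000
Sum of its 29 digits: 108.

108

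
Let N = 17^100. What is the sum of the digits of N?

568

17^100 = 1108899372780783641306111715875094966436017167649879524402769841278887580501366697712424694256005093589248451503068397608001
Sum of its 124 digits: 568.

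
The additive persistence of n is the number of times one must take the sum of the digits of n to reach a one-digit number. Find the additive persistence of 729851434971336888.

3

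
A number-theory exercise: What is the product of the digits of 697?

378

6×9×7 = 378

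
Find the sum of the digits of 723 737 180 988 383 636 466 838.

127

7+2+3+7+3+7+1+8+0+9+8+8+3+8+3+6+3+6+4+6+6+8+3+8 = 127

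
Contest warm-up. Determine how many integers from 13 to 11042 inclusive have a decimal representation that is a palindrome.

The integers in [13, 11042] that have a decimal representation that is a palindrome: 22, 33, 44, 55, 66, 77, …, 10901, 11011.
199 qualify.

199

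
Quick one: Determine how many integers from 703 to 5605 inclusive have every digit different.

2514

The integers in [703, 5605] that have every digit different: 703, 704, 705, 706, 708, 709, …, 5603, 5604.
2514 qualify.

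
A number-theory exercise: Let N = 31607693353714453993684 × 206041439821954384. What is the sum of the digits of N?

31607693353714453993684 × 206041439821954384 = 6512494648050144216171206415550872110656
Sum of its 40 digits: 145.

145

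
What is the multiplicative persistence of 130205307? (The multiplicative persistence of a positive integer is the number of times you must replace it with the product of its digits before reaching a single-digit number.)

130205307 → 0 (1 step)

1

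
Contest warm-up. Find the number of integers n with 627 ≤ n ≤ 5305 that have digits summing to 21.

233

The integers in [627, 5305] that have digits summing to 21: 669, 678, 687, 696, 759, 768, …, 5286, 5295.
233 qualify.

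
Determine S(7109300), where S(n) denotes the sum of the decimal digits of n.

20

7+1+0+9+3+0+0 = 20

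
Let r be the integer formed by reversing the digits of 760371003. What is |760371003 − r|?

460197936

Reverse of 760371003 is 300173067.
|760371003 − 300173067| = 460197936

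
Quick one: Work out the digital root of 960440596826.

9+6+0+4+4+0+5+9+6+8+2+6 = 59
5+9 = 14
1+4 = 5
(Equivalently, 960440596826 mod 9 = 5.)

5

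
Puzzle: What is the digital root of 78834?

7+8+8+3+4 = 30
3+0 = 3

3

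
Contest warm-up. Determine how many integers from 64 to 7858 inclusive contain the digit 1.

The integers in [64, 7858] that contain the digit 1: 71, 81, 91, 100, 101, 102, …, 7841, 7851.
2858 qualify.

2858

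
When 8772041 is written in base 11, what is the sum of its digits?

31

8772041 in base 11 is 4A51623.
Digit sum: 4+10+5+1+6+2+3 = 31.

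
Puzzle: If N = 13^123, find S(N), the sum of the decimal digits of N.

13^123 = 103521923711427330139508660561111399310356231562909825053544787423528887795603512927942762680653876132399975884814583882073552996857463797
Sum of its 138 digits: 640.

640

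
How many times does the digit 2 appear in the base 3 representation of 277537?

3

277537 in base 3 is 112002201011.
The digit 2 appears 3 times.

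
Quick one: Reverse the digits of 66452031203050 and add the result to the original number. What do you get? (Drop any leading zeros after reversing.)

71482244228516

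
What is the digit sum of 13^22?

121

13^22 = 3211838877954855105157369
Sum of its 25 digits: 121.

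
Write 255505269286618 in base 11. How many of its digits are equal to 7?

255505269286618 in base 11 is 744591A355A41A.
The digit 7 appears 1 time.

1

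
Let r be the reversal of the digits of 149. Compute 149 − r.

Reverse of 149 is 941.
149 − 941 = -792

-792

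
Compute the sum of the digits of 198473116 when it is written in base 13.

28

198473116 in base 13 is 3217131A.
Digit sum: 3+2+1+7+1+3+1+10 = 28.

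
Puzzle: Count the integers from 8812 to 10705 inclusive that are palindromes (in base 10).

The integers in [8812, 10705] that are palindromes (in base 10): 8888, 8998, 9009, 9119, 9229, 9339, …, 10601, 10701.
20 qualify.

20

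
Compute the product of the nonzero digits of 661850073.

30240

6×6×1×8×5×7×3 = 30240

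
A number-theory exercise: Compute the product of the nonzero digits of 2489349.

2×4×8×9×3×4×9 = 62208

62208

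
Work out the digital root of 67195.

6+7+1+9+5 = 28
2+8 = 10
1+0 = 1
(Equivalently, 67195 mod 9 = 1.)

1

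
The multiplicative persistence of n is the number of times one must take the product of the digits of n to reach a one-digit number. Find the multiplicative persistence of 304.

1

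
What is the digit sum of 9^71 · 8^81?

711

9^71 · 8^81 = 797089551941612885665992719924067179197150379326267140748898899208780855564757163399790061798615781884542327567160959988718221365502617321472
Sum of its 141 digits: 711.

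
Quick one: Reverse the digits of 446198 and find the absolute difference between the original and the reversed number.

445446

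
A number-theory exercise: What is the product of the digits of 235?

30

2×3×5 = 30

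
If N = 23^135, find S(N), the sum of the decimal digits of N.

23^135 = 6811736855645357478508569863707752668469323855053048919032604531393397090508337000142762217881882030084944643381986412915251270991070634925644014864726749844703818184755335080060764007
Sum of its 184 digits: 809.

809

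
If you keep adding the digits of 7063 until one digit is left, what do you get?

7

7+0+6+3 = 16
1+6 = 7
(Equivalently, 7063 mod 9 = 7.)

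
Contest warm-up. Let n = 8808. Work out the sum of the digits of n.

24

8+8+0+8 = 24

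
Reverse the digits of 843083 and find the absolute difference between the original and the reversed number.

Reverse of 843083 is 380348.
|843083 − 380348| = 462735

462735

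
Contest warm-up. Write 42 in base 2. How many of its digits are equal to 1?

42 in base 2 is 101010.
The digit 1 appears 3 times.

3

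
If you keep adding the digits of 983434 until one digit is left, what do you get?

4

9+8+3+4+3+4 = 31
3+1 = 4
(Equivalently, 983434 mod 9 = 4.)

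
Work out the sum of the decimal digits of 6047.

17

6+0+4+7 = 17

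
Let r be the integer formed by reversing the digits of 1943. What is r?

Reversing 1943 gives 3491.

3491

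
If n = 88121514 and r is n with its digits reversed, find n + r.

129633702

Reverse of 88121514 is 41512188.
88121514 + 41512188 = 129633702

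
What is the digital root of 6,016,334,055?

6+0+1+6+3+3+4+0+5+5 = 33
3+3 = 6

6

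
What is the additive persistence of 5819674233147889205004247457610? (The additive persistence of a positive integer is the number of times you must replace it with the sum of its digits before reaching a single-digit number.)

2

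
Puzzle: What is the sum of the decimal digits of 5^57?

215

5^57 = 6938893903907228377647697925567626953125
Sum of its 40 digits: 215.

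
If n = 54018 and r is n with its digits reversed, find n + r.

Reverse of 54018 is 81045.
54018 + 81045 = 135063

135063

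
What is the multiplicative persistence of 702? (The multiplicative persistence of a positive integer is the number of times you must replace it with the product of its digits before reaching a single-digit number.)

702 → 0 (1 step)

1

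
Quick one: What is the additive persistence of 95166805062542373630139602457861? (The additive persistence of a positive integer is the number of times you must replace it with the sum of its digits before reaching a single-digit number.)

2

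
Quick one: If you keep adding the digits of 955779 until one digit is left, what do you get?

6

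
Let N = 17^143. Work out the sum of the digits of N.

872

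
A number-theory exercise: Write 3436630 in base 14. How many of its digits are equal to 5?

3436630 in base 14 is 6565B8.
The digit 5 appears 2 times.

2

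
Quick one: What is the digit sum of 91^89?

811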